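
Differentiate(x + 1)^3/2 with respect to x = 3*x^2/2 + 3*x + 3/2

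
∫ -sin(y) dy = cos(y) + C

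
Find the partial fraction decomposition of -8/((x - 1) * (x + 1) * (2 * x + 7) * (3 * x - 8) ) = -216/(2035*(3*x - 8)) + 64/(1665*(2*x + 7)) - 4/(55*(x + 1)) + 4/(45*(x - 1))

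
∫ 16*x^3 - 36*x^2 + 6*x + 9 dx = 4*x^4 - 12*x^3 + 3*x^2 + 9*x + C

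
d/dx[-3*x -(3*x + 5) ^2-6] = -18*x - 33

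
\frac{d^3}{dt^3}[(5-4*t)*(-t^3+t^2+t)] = 96*t - 54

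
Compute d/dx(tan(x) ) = cos(x)^(-2)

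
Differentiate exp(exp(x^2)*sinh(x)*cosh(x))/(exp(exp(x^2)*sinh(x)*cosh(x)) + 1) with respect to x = (x*sinh(2*x) + cosh(2*x))*exp(x^2)*exp(exp(x^2)*sinh(2*x)/2)/(exp(exp(x^2)*sinh(2*x)/2) + 1)^2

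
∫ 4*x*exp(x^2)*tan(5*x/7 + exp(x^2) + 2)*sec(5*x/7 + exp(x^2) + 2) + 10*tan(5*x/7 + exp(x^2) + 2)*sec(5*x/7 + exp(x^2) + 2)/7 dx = 2*sec(5*x/7 + exp(x^2) + 2) + C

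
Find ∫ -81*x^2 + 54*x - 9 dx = -27*x^3 + 27*x^2 - 9*x + C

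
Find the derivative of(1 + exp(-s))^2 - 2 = (-2*exp(s) - 2)*exp(-2*s)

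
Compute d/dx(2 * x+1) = 2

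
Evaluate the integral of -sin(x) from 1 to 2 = -cos(1) + cos(2)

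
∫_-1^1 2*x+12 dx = 24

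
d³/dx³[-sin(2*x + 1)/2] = 4*cos(2*x + 1)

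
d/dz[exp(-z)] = -exp(-z)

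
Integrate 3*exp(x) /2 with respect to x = 3*exp(x)/2 + C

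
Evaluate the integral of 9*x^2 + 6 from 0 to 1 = 9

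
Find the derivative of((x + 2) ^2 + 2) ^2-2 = 4*x^3 + 24*x^2 + 56*x + 48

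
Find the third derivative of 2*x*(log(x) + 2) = -2/x^2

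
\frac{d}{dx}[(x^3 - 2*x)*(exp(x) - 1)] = x^3*exp(x) + 3*x^2*exp(x) - 3*x^2 - 2*x*exp(x) - 2*exp(x) + 2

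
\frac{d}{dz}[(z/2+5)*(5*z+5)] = 5*z + 55/2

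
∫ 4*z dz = 2*z^2 + C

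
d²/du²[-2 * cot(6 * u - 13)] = -144*cos(6*u - 13)/sin(6*u - 13)^3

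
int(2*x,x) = x^2 + C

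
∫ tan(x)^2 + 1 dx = tan(x) + C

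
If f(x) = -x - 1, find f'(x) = -1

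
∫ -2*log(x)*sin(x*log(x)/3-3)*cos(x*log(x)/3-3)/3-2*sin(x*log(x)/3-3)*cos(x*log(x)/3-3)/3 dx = cos(x*log(x)/3 - 3)^2 + C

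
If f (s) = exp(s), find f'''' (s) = exp(s)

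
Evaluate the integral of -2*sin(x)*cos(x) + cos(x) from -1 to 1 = 2*sin(1)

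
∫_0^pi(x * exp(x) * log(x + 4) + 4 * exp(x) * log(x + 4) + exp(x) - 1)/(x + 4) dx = (-1 + exp(pi))*log(pi + 4)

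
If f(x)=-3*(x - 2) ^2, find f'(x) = 12 - 6*x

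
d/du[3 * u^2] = 6*u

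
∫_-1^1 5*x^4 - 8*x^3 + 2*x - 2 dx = -2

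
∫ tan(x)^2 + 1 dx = tan(x) + C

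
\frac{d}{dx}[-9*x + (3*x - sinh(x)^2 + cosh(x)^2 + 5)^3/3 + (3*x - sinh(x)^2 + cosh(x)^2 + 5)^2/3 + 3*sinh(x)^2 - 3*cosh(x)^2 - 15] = 27*x^2 + 114*x + 111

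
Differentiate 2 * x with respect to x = 2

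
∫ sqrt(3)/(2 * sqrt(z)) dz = sqrt(3)*sqrt(z) + C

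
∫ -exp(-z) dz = exp(-z) + C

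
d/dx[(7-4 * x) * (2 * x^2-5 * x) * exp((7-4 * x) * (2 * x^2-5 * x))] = (192*x^5 - 1360*x^4 + 3432*x^3 - 3594*x^2 + 1293*x - 35)*exp(-8*x^3 + 34*x^2 - 35*x)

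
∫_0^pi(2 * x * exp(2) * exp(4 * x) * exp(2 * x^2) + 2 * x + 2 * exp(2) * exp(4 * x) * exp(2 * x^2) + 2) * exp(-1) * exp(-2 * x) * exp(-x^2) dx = -E - exp(-(1 + pi)^2) + exp(-1) + exp((1 + pi)^2)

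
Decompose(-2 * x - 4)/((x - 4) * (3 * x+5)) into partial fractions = 2/(17*(3*x + 5)) - 12/(17*(x - 4))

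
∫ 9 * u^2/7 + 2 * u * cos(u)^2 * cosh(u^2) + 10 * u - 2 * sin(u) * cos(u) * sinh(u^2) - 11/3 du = 3*u^3/7 + 5*u^2 - 11*u/3 + cos(u)^2*sinh(u^2) + C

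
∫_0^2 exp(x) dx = -1 + exp(2)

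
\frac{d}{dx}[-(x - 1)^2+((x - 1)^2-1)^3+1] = 6*x^5 - 30*x^4 + 48*x^3 - 24*x^2 - 2*x + 2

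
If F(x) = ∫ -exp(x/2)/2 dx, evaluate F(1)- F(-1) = -exp(1/2) + exp(-1/2)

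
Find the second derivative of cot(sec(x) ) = (1 - 2/cos(x)^2 - 2*cos(1/cos(x))/(sin(1/cos(x))*cos(x)) + 2*cos(1/cos(x))/(sin(1/cos(x))*cos(x)^3))/(sin(1/cos(x))^2*cos(x))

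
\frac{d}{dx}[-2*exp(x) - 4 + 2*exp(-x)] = (-2*exp(2*x) - 2)*exp(-x)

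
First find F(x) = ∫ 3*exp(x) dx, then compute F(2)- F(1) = -3*E + 3*exp(2)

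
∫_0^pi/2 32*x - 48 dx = -36 + (-6 + 2*pi)^2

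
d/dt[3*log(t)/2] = 3/(2*t)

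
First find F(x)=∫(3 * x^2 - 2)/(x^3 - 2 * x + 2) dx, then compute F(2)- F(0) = -log(2) + log(6)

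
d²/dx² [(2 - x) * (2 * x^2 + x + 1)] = 6 - 12*x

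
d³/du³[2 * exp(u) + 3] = 2*exp(u)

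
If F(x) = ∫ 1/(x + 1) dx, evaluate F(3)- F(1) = log(2)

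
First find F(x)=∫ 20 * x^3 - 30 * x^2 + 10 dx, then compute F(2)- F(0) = 20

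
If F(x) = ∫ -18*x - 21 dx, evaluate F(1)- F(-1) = -42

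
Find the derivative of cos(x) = -sin(x)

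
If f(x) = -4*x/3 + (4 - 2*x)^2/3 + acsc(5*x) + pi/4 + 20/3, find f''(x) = (5000*x^5 - 400*x^3 + 750*x^2*sqrt(1 - 1/(25*x^2)) + 8*x - 15*sqrt(1 - 1/(25*x^2)))/(1875*x^5 - 150*x^3 + 3*x)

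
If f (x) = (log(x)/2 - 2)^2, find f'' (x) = (5 - log(x))/(2*x^2)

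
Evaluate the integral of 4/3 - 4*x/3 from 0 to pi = -2*pi^2/3 + 4*pi/3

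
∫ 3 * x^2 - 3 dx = x^3 - 3*x + C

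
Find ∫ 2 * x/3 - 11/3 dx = x^2/3 - 11*x/3 + C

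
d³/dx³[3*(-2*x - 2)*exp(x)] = -6*x*exp(x) - 24*exp(x)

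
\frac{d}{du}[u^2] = 2*u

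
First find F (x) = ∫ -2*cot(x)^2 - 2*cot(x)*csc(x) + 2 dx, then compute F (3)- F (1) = 2*cot(3) - 2*csc(1) - 2*cot(1) + 8 + 2*csc(3)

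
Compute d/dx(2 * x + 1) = 2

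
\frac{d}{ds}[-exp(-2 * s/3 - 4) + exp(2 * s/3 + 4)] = (2*exp(4*s/3 + 8) + 2)*exp(-2*s/3 - 4)/3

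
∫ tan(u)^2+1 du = tan(u) + C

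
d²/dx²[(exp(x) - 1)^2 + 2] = 4*exp(2*x) - 2*exp(x)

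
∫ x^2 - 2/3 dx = x^3/3 - 2*x/3 + C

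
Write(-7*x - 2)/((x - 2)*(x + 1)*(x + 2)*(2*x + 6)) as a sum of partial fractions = -19/(20*(x + 3)) + 3/(2*(x + 2)) - 5/(12*(x + 1)) - 2/(15*(x - 2))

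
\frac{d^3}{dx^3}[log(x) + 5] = 2/x^3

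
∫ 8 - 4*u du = -2*u^2 + 8*u + C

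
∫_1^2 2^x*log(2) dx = 2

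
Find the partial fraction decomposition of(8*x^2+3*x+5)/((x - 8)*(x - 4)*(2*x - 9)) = -722/(7*(2*x - 9)) + 145/(4*(x - 4)) + 541/(28*(x - 8))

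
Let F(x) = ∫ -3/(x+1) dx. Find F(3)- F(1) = -3*log(2)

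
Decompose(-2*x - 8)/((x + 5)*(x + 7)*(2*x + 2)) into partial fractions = 1/(4*(x + 7)) - 1/(8*(x + 5)) - 1/(8*(x + 1))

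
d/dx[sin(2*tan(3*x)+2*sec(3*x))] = 6*cos(2*tan(3*x) + 2*sec(3*x))*tan(3*x)^2 + 6*cos(2*tan(3*x) + 2*sec(3*x))*tan(3*x)*sec(3*x) + 6*cos(2*tan(3*x) + 2*sec(3*x))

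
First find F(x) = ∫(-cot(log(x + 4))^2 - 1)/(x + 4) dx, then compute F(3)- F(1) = cot(log(7)) - cot(log(5))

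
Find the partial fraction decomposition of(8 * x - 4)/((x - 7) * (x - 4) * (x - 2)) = 6/(5*(x - 2)) - 14/(3*(x - 4)) + 52/(15*(x - 7))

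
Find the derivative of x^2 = 2*x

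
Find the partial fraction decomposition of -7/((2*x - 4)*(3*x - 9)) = 7/(6*(x - 2)) - 7/(6*(x - 3))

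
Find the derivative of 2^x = 2^x*log(2)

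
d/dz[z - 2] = 1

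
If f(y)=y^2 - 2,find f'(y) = 2*y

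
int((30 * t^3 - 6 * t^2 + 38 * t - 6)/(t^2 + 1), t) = 15*t^2 - 6*t + 4*log(t^2 + 1) + C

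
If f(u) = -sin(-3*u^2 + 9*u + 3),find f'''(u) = -216*u^3*cos(-3*u^2 + 9*u + 3) + 972*u^2*cos(-3*u^2 + 9*u + 3) + 108*u*sin(-3*u^2 + 9*u + 3) - 1458*u*cos(-3*u^2 + 9*u + 3) - 162*sin(-3*u^2 + 9*u + 3) + 729*cos(-3*u^2 + 9*u + 3)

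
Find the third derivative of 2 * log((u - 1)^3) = 12/(u^3 - 3*u^2 + 3*u - 1)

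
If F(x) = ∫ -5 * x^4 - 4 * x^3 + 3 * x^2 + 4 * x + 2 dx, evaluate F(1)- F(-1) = 4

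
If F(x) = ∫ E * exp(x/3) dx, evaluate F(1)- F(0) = -3*E + 3*exp(4/3)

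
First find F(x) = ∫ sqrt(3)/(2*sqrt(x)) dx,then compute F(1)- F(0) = sqrt(3)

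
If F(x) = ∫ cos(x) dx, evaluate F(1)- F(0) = sin(1)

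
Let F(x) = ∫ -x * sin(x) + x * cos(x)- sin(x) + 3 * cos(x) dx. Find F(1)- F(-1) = 2*cos(1) + 4*sin(1)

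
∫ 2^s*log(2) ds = 2^s + C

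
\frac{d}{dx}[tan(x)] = cos(x)^(-2)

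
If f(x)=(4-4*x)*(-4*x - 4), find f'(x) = 32*x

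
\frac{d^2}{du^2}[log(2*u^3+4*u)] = (-3*u^4 - 4)/(u^6 + 4*u^4 + 4*u^2)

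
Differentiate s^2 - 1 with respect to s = 2*s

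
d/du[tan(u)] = cos(u)^(-2)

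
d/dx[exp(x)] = exp(x)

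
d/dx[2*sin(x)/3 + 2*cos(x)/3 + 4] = -2*sin(x)/3 + 2*cos(x)/3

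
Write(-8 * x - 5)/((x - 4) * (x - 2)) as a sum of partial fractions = 21/(2*(x - 2)) - 37/(2*(x - 4))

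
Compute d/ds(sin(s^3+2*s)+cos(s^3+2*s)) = -3*s^2*sin(s^3 + 2*s) + 3*s^2*cos(s^3 + 2*s) - 2*sin(s^3 + 2*s) + 2*cos(s^3 + 2*s)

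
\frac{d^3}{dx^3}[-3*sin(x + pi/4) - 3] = 3*cos(x + pi/4)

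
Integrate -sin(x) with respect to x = cos(x) + C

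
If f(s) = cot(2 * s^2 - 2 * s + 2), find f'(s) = 2*(1 - 2*s)/sin(2*s^2 - 2*s + 2)^2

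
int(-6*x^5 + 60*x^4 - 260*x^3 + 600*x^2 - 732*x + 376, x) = -x^6 + 12*x^5 - 65*x^4 + 200*x^3 - 366*x^2 + 376*x + C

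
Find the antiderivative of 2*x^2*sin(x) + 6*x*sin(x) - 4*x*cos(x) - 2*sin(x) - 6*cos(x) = (-2*x^2 - 6*x + 2)*cos(x) + C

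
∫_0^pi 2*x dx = pi^2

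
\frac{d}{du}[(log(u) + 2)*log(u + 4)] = (u*log(u) + u*log(u + 4) + 2*u + 4*log(u + 4))/(u^2 + 4*u)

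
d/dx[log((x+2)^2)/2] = 1/(x + 2)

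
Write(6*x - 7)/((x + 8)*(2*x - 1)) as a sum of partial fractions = -8/(17*(2*x - 1)) + 55/(17*(x + 8))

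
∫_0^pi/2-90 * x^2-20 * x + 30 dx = -15*pi^3/4 - 5*pi^2/2 + 15*pi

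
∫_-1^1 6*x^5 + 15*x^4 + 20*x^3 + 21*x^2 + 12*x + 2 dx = 24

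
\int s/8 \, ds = s^2/16 + C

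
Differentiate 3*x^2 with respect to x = 6*x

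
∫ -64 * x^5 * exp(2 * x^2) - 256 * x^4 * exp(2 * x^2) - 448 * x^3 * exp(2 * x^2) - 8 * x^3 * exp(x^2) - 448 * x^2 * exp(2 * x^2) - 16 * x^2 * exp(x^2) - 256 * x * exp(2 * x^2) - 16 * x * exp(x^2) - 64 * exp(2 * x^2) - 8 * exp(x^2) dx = 4*(-x^2 - 2*x - 4*(x^2 + 2*x + 1)^2*exp(x^2) - 1)*exp(x^2) + C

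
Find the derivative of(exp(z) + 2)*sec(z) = exp(z)*tan(z)*sec(z) + exp(z)*sec(z) + 2*tan(z)*sec(z)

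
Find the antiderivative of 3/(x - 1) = 3*log(x - 1) + C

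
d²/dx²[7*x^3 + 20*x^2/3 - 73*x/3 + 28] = 42*x + 40/3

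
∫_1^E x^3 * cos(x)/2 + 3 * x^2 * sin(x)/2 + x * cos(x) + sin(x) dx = -3*sin(1)/2 + (E + exp(3)/2)*sin(E)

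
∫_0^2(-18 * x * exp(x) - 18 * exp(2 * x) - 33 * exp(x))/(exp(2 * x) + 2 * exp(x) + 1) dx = -51*exp(2)/(1 + exp(2)) + 15/2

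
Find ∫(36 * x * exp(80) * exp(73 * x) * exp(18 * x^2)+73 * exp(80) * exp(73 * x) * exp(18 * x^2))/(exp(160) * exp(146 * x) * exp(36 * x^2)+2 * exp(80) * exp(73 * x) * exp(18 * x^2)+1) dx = exp(x + 18*(x + 2)^2 + 8)/(exp(x + 18*(x + 2)^2 + 8) + 1) + C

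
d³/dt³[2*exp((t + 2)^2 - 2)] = 16*t^3*exp(t^2 + 4*t + 2) + 96*t^2*exp(t^2 + 4*t + 2) + 216*t*exp(t^2 + 4*t + 2) + 176*exp(t^2 + 4*t + 2)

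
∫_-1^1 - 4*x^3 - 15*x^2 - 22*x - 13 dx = -36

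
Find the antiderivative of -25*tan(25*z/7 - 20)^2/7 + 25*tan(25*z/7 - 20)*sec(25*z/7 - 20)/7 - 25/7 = -tan(25*z/7 - 20) + sec(25*z/7 - 20) + C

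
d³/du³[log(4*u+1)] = 128/(64*u^3 + 48*u^2 + 12*u + 1)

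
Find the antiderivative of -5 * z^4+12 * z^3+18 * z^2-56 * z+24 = -z^5 + 3*z^4 + 6*z^3 - 28*z^2 + 24*z + C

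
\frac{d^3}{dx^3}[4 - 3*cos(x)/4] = -3*sin(x)/4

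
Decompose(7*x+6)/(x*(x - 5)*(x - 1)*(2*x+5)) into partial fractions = 92/(525*(2*x + 5)) - 13/(28*(x - 1)) + 41/(300*(x - 5)) + 6/(25*x)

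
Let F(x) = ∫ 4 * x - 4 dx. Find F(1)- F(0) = -2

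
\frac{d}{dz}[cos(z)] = -sin(z)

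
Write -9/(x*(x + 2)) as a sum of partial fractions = 9/(2*(x + 2)) - 9/(2*x)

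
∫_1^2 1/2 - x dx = -1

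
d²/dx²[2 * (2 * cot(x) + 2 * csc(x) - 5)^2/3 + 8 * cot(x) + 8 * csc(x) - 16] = 16*(-sqrt(2)*cos(x + pi/4)/3 - 4/3 - 2*cos(x)/(3*sin(x)) - 2/(3*sin(x)) + 2*cos(x)/sin(x)^2 + 2/sin(x)^2)/sin(x)^2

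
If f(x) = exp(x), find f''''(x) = exp(x)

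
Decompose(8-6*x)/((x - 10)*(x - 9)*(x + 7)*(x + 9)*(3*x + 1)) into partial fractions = 81/(45136*(3*x + 1)) + 31/(8892*(x + 9)) - 5/(1088*(x + 7)) + 23/(4032*(x - 9)) - 52/(10013*(x - 10))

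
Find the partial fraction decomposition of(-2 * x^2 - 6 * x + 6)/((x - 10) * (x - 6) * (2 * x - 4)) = -7/(32*(x - 2)) + 51/(16*(x - 6)) - 127/(32*(x - 10))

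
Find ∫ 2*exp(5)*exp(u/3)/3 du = 2*exp(u/3 + 5) + C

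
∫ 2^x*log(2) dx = 2^x + C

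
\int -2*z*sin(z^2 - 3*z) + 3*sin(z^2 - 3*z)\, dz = cos(z*(z - 3)) + C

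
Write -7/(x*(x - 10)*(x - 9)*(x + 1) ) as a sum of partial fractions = 7/(110*(x + 1)) + 7/(90*(x - 9)) - 7/(110*(x - 10)) - 7/(90*x)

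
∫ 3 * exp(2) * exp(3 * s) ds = exp(3*s + 2) + C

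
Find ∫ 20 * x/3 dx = 10*x^2/3 + C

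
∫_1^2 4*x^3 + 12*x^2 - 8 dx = 35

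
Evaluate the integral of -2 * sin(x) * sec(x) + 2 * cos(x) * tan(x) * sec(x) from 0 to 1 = 0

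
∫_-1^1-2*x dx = 0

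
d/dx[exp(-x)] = -exp(-x)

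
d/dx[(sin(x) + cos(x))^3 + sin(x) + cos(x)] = sqrt(2)*(3*sin(3*x + pi/4) + 5*cos(x + pi/4))/2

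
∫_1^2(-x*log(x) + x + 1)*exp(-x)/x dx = (-1 + log(2))*exp(-2) + exp(-1)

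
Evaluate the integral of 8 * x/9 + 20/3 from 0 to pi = -25 + (2*pi/3 + 5)^2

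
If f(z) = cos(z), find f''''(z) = cos(z)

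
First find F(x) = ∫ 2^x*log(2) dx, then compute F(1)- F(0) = 1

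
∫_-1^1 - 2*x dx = 0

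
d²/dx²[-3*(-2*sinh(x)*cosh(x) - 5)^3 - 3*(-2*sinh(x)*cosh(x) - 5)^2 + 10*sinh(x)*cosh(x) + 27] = 90*(cosh(2*x) - 1)^2*sinh(2*x) + 672*(cosh(2*x) - 1)^2 + 18*(cosh(2*x) + 1)^2*sinh(2*x) + 656*sinh(2*x) + 72*sinh(4*x) + 1344*cosh(2*x) - 1008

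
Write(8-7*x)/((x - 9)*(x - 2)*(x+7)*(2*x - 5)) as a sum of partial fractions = 4/(13*(2*x - 5)) - 1/(48*(x + 7)) - 2/(21*(x - 2)) - 55/(1456*(x - 9))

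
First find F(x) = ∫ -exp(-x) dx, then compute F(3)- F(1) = -exp(-1) + exp(-3)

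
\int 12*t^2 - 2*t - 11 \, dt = 4*t^3 - t^2 - 11*t + C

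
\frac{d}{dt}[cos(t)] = -sin(t)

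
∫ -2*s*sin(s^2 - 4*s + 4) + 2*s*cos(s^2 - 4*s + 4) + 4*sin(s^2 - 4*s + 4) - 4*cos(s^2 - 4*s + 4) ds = sin((s - 2)^2) + cos((s - 2)^2) + C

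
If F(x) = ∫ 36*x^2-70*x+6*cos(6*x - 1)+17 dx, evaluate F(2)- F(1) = -4 + sin(11) - sin(5)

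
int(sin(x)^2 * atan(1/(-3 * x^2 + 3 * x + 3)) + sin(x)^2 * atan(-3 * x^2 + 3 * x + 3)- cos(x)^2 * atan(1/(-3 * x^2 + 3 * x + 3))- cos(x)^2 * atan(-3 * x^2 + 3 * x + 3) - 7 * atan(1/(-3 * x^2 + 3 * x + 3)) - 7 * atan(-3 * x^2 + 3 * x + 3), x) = -(atan(-3*x^2 + 3*x + 3) + atan(1/(3*(-x^2 + x + 1))))*(14*x + sin(2*x) + 14)/2 + C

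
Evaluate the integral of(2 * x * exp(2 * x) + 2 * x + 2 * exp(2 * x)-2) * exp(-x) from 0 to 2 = -4*exp(-2) + 4*exp(2)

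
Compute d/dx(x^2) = 2*x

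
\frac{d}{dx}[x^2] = 2*x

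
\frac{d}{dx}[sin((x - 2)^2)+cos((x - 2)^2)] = -2*x*sin(x^2 - 4*x + 4) + 2*x*cos(x^2 - 4*x + 4) + 4*sin(x^2 - 4*x + 4) - 4*cos(x^2 - 4*x + 4)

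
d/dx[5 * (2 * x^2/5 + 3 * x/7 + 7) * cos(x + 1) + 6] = -2*x^2*sin(x + 1) - 15*x*sin(x + 1)/7 + 4*x*cos(x + 1) - 35*sin(x + 1) + 15*cos(x + 1)/7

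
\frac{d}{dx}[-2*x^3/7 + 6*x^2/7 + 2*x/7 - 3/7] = -6*x^2/7 + 12*x/7 + 2/7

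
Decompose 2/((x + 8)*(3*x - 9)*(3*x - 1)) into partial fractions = -3/(100*(3*x - 1)) + 2/(825*(x + 8)) + 1/(132*(x - 3))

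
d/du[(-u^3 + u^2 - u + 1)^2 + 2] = 6*u^5 - 10*u^4 + 12*u^3 - 12*u^2 + 6*u - 2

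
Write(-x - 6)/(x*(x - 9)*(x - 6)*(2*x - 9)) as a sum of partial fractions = -28/(81*(2*x - 9)) + 2/(9*(x - 6)) - 5/(81*(x - 9)) + 1/(81*x)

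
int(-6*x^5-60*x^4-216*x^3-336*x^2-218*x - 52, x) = -x^6 - 12*x^5 - 54*x^4 - 112*x^3 - 109*x^2 - 52*x + C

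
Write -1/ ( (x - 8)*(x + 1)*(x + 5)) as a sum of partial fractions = -1/(52*(x + 5)) + 1/(36*(x + 1)) - 1/(117*(x - 8))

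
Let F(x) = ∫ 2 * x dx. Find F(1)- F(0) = 1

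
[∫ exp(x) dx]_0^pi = -1 + exp(pi)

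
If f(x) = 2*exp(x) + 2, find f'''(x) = 2*exp(x)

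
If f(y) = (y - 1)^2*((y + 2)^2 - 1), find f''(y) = 12*y^2 + 12*y - 8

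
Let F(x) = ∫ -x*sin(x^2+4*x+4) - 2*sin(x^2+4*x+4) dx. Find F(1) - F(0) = cos(9)/2 - cos(4)/2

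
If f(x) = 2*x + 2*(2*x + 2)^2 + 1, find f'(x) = 16*x + 18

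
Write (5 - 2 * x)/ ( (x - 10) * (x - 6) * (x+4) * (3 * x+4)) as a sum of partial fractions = 207/(5984*(3*x + 4)) - 13/(1120*(x + 4)) + 7/(880*(x - 6)) - 15/(1904*(x - 10))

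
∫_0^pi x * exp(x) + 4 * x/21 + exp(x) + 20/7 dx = (-4 + pi/3)*(2*pi/7 + 6) + 2*pi + 24 + pi*exp(pi)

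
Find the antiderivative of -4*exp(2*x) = -2*exp(2*x) + C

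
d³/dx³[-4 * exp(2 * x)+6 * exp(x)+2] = -32*exp(2*x) + 6*exp(x)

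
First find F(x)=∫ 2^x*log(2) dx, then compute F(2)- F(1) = 2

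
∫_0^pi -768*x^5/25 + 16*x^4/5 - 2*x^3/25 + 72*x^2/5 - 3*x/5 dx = -8*pi^2*(-4*pi^2 + pi/4)^2/25 - 6*pi*(-4*pi^2 + pi/4)/5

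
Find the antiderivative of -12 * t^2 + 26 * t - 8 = -4*t^3 + 13*t^2 - 8*t + C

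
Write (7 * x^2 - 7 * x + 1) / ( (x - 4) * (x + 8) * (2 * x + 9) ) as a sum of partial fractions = -41/(7*(2*x + 9)) + 505/(84*(x + 8)) + 5/(12*(x - 4))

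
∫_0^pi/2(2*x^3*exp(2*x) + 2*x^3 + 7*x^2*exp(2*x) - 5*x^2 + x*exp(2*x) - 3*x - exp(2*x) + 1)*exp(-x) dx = (-exp(-pi/2) + exp(pi/2))*(-pi/2 + pi^2/4 + pi^3/4)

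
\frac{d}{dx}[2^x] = 2^x*log(2)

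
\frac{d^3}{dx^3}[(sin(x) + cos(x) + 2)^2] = -8*cos(2*x) - 4*sqrt(2)*cos(x + pi/4)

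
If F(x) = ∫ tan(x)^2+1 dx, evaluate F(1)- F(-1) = 2*tan(1)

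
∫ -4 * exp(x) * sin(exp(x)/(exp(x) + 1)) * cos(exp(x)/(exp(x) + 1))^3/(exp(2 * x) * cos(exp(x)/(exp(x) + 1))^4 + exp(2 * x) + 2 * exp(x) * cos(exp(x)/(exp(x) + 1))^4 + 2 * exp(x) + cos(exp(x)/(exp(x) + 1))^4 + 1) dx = log(cos(exp(x)/(exp(x) + 1))^4 + 1) + C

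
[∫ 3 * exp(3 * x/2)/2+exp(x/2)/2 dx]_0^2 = -2 + E + exp(3)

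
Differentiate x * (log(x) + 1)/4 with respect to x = log(x)/4 + 1/2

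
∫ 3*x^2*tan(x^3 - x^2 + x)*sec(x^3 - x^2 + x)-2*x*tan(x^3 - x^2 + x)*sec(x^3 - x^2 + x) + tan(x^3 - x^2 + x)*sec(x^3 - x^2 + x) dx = sec(x*(x^2 - x + 1)) + C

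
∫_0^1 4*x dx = 2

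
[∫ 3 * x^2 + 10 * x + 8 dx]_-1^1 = 18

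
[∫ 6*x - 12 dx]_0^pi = -12 + 3*(-2 + pi)^2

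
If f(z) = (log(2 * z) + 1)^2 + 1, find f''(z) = (-2*log(z) - 2*log(2))/z^2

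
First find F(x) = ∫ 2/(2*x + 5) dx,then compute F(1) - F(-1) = -log(3) + log(7)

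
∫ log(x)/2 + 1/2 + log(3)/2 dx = x*log(3*x)/2 + C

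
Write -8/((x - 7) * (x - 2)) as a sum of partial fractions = 8/(5*(x - 2)) - 8/(5*(x - 7))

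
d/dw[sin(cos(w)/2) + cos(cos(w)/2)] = -sqrt(2)*sin(w)*cos(cos(w)/2 + pi/4)/2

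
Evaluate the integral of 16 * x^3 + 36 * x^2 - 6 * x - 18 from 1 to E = -4 + (-3 + 3*E + 2*exp(2))^2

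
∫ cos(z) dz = sin(z) + C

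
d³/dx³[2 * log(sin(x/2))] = cos(x/2)/(2*sin(x/2)^3)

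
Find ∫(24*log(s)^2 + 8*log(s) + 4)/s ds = 4*(2*log(s)^2 + log(s) + 1)*log(s) + C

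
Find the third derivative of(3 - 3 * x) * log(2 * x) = (3*x + 6)/x^3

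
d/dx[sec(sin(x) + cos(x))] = sqrt(2)*sin(sqrt(2)*sin(x + pi/4))*cos(x + pi/4)/cos(sqrt(2)*sin(x + pi/4))^2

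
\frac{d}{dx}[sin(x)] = cos(x)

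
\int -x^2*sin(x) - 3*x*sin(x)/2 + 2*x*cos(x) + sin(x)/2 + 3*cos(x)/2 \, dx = (x^2 + 3*x/2 - 1/2)*cos(x) + C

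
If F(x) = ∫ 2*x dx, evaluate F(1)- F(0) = 1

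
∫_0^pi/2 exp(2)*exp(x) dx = -exp(2) + exp(pi/2 + 2)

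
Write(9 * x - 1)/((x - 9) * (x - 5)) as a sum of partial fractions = -11/(x - 5) + 20/(x - 9)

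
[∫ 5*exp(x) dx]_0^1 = -5 + 5*E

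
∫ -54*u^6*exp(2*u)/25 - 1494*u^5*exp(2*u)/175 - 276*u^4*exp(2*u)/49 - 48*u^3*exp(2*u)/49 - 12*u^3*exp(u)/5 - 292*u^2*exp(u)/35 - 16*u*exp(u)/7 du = u^2*(-3*u^2*(21*u + 10)^2*exp(u) - 2940*u - 1400)*exp(u)/1225 + C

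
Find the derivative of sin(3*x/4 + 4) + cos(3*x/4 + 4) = 3*sqrt(2)*cos(3*x/4 + pi/4 + 4)/4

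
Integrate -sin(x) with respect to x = cos(x) + C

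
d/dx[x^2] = 2*x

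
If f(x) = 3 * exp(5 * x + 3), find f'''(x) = 375*exp(5*x + 3)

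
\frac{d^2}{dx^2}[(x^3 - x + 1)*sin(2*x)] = -4*x^3*sin(2*x) + 12*x^2*cos(2*x) + 10*x*sin(2*x) - 4*sin(2*x) - 4*cos(2*x)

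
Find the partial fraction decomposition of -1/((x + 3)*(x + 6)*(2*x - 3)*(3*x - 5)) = -27/(322*(3*x - 5)) + 8/(135*(2*x - 3)) + 1/(1035*(x + 6)) - 1/(378*(x + 3))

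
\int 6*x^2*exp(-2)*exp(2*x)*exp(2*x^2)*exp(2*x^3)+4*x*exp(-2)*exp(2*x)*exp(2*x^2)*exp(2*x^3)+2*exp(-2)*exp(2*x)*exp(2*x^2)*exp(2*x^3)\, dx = exp(2*x^3 + 2*x^2 + 2*x - 2) + C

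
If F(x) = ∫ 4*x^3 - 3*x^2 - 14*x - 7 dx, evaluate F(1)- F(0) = -14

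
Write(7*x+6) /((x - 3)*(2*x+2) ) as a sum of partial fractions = 1/(8*(x + 1)) + 27/(8*(x - 3))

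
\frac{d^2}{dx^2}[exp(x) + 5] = exp(x)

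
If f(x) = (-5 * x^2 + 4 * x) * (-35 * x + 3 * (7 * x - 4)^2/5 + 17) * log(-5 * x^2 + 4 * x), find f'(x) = -588*x^3*log(-5*x^2 + 4*x) - 294*x^3 + 6909*x^2*log(-5*x^2 + 4*x)/5 + 4018*x^2/5 - 4074*x*log(-5*x^2 + 4*x)/5 - 2702*x/5 + 532*log(-5*x^2 + 4*x)/5 + 532/5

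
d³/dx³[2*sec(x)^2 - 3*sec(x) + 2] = (3 - 16/cos(x) - 18/cos(x)^2 + 48/cos(x)^3)*sin(x)/cos(x)^2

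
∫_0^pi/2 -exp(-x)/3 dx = -1/3 + exp(-pi/2)/3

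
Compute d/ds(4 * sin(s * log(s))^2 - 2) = 4*(log(s) + 1)*sin(2*s*log(s))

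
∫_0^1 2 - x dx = 3/2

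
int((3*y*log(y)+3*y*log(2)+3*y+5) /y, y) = (3*y + 5)*log(2*y) + C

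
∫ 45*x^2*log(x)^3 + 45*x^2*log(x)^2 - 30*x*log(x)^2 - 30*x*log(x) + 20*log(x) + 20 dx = 5*x*(3*x^2*log(x)^2 - 3*x*log(x) + 4)*log(x) + C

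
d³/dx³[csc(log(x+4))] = (-6*sqrt(2)*sin(log(x + 4) + pi/4)/sin(log(x + 4))^3 + 3 - cos(log(x + 4))/sin(log(x + 4)))/((x^3 + 12*x^2 + 48*x + 64)*sin(log(x + 4)))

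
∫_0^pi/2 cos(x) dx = 1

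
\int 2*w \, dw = w^2 + C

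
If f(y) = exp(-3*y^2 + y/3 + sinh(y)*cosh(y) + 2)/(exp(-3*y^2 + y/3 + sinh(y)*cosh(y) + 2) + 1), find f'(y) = (-18*y + 3*cosh(2*y) + 1)*exp(2)*exp(y/3)*exp(3*y^2)*exp(sinh(2*y)/2)/(3*(exp(2)*exp(y/3)*exp(sinh(2*y)/2) + exp(3*y^2))^2)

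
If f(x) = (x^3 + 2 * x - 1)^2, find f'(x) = 6*x^5 + 16*x^3 - 6*x^2 + 8*x - 4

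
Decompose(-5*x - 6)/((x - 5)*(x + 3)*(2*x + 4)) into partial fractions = 9/(16*(x + 3)) - 2/(7*(x + 2)) - 31/(112*(x - 5))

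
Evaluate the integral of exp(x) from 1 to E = -E + exp(E)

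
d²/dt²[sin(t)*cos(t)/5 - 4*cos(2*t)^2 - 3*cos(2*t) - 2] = 64*(1 - cos(2*t))^2 - 2*sin(2*t)/5 + 140*cos(2*t) - 96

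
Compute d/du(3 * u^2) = 6*u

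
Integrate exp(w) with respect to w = exp(w) + C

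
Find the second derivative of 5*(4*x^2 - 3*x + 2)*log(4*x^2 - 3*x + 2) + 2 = (160*x^2*log(4*x^2 - 3*x + 2) + 480*x^2 - 120*x*log(4*x^2 - 3*x + 2) - 360*x + 80*log(4*x^2 - 3*x + 2) + 125)/(4*x^2 - 3*x + 2)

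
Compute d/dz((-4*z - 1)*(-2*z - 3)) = 16*z + 14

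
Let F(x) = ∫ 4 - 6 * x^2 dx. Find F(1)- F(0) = 2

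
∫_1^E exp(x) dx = -E + exp(E)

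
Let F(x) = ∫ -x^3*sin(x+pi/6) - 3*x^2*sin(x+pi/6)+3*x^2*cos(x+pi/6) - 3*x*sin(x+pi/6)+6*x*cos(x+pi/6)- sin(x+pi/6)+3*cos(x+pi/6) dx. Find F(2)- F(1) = 27*cos(pi/6 + 2) - 8*cos(pi/6 + 1)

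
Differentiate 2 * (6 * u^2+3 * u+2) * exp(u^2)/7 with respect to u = 24*u^3*exp(u^2)/7 + 12*u^2*exp(u^2)/7 + 32*u*exp(u^2)/7 + 6*exp(u^2)/7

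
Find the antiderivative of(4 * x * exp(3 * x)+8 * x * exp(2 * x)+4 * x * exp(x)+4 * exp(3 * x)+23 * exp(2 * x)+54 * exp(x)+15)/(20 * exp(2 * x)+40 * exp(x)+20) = ((exp(x) + 1)*(4*x*exp(x) + 15*x + 140)/20 + exp(x))/(exp(x) + 1) + C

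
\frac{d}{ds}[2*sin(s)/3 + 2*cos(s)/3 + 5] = -2*sin(s)/3 + 2*cos(s)/3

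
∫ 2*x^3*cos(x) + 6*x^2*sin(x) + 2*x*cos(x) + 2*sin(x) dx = 2*x*(x^2 + 1)*sin(x) + C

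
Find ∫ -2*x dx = -x^2 + C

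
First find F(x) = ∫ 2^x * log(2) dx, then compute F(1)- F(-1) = 3/2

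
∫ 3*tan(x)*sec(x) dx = 3*sec(x) + C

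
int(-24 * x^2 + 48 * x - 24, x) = -8*x^3 + 24*x^2 - 24*x + C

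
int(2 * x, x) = x^2 + C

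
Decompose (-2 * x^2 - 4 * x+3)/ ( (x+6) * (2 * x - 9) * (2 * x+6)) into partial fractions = -37/(105*(2*x - 9)) - 5/(14*(x + 6)) + 1/(30*(x + 3))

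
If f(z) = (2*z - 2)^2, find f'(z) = 8*z - 8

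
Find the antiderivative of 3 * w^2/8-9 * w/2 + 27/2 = w^3/8 - 9*w^2/4 + 27*w/2 + C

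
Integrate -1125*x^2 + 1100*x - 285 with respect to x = -375*x^3 + 550*x^2 - 285*x + C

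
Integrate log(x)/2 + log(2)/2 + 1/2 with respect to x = x*log(2*x)/2 + C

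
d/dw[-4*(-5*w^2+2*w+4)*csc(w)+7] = 4*(-5*w^2*cos(w)/sin(w) + 10*w + 2*w*cos(w)/sin(w) - 2 + 4*cos(w)/sin(w))/sin(w)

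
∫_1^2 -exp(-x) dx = -exp(-1) + exp(-2)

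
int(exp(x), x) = exp(x) + C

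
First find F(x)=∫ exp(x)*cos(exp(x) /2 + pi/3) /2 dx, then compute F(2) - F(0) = -sin(1/2 + pi/3) + sin(pi/3 + exp(2)/2)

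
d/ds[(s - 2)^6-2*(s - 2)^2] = 6*s^5 - 60*s^4 + 240*s^3 - 480*s^2 + 476*s - 184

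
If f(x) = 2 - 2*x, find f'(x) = -2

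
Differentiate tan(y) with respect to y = cos(y)^(-2)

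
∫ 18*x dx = 9*x^2 + C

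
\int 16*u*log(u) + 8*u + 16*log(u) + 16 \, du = 8*u*(u + 2)*log(u) + C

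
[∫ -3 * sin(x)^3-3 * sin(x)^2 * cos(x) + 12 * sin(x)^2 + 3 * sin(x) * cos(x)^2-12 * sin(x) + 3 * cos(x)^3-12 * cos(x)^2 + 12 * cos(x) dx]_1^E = (-2 + cos(E) + sin(E))^3 - (-2 + cos(1) + sin(1))^3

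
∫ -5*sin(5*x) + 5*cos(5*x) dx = sqrt(2)*sin(5*x + pi/4) + C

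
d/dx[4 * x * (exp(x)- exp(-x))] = (4*x*exp(2*x) + 4*x + 4*exp(2*x) - 4)*exp(-x)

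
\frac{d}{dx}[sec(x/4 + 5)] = tan(x/4 + 5)*sec(x/4 + 5)/4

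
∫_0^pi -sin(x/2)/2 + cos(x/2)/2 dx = 0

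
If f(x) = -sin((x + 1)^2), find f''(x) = 4*x^2*sin(x^2 + 2*x + 1) + 8*x*sin(x^2 + 2*x + 1) + 4*sin(x^2 + 2*x + 1) - 2*cos(x^2 + 2*x + 1)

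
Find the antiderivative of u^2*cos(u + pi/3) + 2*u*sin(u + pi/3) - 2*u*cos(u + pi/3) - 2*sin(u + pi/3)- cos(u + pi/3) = ((u - 1)^2 - 2)*sin(u + pi/3) + C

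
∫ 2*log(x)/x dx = log(x)^2 + C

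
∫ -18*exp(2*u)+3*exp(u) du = (3 - 9*exp(u))*exp(u) + C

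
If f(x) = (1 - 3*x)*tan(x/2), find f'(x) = -3*x/(2*cos(x/2)^2) - 3*tan(x/2) + 1/(2*cos(x/2)^2)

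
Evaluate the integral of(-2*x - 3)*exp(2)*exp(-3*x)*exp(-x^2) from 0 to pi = -exp(2) + exp(-pi^2 - 3*pi + 2)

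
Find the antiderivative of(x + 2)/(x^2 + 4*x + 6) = log((x + 2)^2 + 2)/2 + C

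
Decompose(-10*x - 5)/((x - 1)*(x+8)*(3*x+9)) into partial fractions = 5/(9*(x + 8)) - 5/(12*(x + 3)) - 5/(36*(x - 1))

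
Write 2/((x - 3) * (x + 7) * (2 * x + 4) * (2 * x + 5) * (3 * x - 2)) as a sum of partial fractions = -81/(24472*(3*x - 2)) - 16/(1881*(2*x + 5)) + 1/(10350*(x + 7)) + 1/(200*(x + 2)) + 1/(3850*(x - 3))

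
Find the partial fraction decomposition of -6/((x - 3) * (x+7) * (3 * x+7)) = 27/(112*(3*x + 7)) - 3/(70*(x + 7)) - 3/(80*(x - 3))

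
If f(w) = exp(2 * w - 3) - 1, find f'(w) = 2*exp(2*w - 3)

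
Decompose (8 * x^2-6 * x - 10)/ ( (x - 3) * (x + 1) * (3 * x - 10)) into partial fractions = 530/(13*(3*x - 10)) + 1/(13*(x + 1)) - 11/(x - 3)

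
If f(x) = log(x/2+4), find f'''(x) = 2/(x^3 + 24*x^2 + 192*x + 512)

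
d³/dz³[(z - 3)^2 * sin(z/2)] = -z^2*cos(z/2)/8 - 3*z*sin(z/2)/2 + 3*z*cos(z/2)/4 + 9*sin(z/2)/2 + 15*cos(z/2)/8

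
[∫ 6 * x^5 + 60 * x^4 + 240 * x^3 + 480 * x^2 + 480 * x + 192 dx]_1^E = -729 + (2 + E)^6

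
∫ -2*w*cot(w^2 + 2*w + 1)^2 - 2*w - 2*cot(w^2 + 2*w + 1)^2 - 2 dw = cot((w + 1)^2) + C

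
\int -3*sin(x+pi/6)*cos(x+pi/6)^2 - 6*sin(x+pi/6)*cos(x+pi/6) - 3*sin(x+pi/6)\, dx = (cos(x + pi/6) + 1)^3 + C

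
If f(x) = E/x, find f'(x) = -E/x^2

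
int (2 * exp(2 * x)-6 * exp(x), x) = (exp(x) - 3)^2 + C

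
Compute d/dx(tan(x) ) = cos(x)^(-2)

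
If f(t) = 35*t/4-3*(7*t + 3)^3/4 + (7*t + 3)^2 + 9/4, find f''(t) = -3087*t/2 - 1127/2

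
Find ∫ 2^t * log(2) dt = 2^t + C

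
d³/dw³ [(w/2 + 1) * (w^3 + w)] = 12*w + 6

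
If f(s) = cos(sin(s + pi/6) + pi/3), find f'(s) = -sin(sin(s + pi/6) + pi/3)*cos(s + pi/6)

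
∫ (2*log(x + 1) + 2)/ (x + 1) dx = (log(x + 1) + 1)^2 + C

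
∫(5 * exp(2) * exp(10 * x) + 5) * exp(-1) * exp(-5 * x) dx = 2*sinh(5*x + 1) + C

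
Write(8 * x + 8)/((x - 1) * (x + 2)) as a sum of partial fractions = 8/(3*(x + 2)) + 16/(3*(x - 1))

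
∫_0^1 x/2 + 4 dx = 17/4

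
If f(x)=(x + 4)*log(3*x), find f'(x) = (x*log(x) + x + x*log(3) + 4)/x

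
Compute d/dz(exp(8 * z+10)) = 8*exp(8*z + 10)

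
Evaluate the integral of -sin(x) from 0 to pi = -2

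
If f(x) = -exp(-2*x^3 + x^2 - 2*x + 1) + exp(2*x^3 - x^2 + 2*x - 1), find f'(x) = (6*x^2*exp(4*x^3 - 2*x^2 + 4*x - 2) + 6*x^2 - 2*x*exp(4*x^3 - 2*x^2 + 4*x - 2) - 2*x + 2*exp(4*x^3 - 2*x^2 + 4*x - 2) + 2)*exp(-2*x^3 + x^2 - 2*x + 1)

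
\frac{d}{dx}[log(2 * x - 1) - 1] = 2/(2*x - 1)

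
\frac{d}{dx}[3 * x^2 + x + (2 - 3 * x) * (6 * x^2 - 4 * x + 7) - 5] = -54*x^2 + 54*x - 28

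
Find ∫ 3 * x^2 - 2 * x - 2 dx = x^3 - x^2 - 2*x + C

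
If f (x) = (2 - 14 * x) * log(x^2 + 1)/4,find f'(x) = (-7*x^2*log(x^2 + 1) - 14*x^2 + 2*x - 7*log(x^2 + 1))/(2*x^2 + 2)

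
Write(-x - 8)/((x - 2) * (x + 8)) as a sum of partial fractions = -1/(x - 2)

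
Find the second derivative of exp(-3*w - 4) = 9*exp(-3*w - 4)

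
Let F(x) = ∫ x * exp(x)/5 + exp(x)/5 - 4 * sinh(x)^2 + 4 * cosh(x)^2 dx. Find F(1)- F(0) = E/5 + 4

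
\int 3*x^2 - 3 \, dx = x^3 - 3*x + C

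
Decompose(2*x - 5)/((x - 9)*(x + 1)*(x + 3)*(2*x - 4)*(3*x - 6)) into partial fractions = -11/(3600*(x + 3)) + 7/(1080*(x + 1)) - 251/(66150*(x - 2)) + 1/(630*(x - 2)^2) + 13/(35280*(x - 9))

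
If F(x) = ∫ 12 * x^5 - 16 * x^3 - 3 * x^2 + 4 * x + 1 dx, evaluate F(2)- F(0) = 66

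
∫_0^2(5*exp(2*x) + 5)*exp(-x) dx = -5*exp(-2) + 5*exp(2)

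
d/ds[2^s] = 2^s*log(2)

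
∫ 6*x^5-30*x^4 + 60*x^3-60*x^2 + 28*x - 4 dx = x^6 - 6*x^5 + 15*x^4 - 20*x^3 + 14*x^2 - 4*x + C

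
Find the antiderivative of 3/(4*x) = 3*log(2*x)/4 + C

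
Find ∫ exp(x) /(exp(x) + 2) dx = log(exp(x)/2 + 1) + C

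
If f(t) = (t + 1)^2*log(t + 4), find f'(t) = (2*t^2*log(t + 4) + t^2 + 10*t*log(t + 4) + 2*t + 8*log(t + 4) + 1)/(t + 4)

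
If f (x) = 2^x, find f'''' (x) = 2^x*log(2)^4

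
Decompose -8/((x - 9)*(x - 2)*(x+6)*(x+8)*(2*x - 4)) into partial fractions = -1/(850*(x + 8)) + 1/(480*(x + 6)) - 23/(39200*(x - 2)) + 1/(140*(x - 2)^2) - 4/(12495*(x - 9))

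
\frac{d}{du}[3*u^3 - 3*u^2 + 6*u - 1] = 9*u^2 - 6*u + 6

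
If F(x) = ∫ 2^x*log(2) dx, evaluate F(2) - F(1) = 2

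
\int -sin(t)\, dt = cos(t) + C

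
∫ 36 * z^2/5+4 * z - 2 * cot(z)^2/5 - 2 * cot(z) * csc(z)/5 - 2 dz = 12*z^3/5 + 2*z^2 - 8*z/5 + 2*cot(z)/5 + 2*csc(z)/5 + C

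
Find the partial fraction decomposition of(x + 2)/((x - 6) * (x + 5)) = 3/(11*(x + 5)) + 8/(11*(x - 6))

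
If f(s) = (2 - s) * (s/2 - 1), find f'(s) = 2 - s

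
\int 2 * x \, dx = x^2 + C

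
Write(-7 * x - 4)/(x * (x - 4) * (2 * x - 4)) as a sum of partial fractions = 9/(4*(x - 2)) - 2/(x - 4) - 1/(4*x)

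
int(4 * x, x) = 2*x^2 + C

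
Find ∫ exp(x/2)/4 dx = exp(x/2)/2 + C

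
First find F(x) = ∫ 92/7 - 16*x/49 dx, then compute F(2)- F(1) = 620/49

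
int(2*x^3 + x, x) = x^4/2 + x^2/2 + C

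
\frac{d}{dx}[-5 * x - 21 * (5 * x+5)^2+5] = -1050*x - 1055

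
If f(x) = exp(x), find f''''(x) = exp(x)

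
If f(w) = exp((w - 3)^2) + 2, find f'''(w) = 8*w^3*exp(w^2 - 6*w + 9) - 72*w^2*exp(w^2 - 6*w + 9) + 228*w*exp(w^2 - 6*w + 9) - 252*exp(w^2 - 6*w + 9)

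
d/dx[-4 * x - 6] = -4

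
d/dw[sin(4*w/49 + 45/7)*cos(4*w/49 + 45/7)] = 4*cos(8*w/49 + 90/7)/49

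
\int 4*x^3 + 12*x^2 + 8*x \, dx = x^4 + 4*x^3 + 4*x^2 + C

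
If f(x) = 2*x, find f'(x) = 2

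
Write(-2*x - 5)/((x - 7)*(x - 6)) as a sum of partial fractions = 17/(x - 6) - 19/(x - 7)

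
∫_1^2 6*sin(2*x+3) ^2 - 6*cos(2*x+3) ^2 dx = -3*sin(14)/2 + 3*sin(10)/2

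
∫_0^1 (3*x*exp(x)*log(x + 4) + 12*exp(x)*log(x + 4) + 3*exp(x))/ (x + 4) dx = -6*log(2) + 3*E*log(5)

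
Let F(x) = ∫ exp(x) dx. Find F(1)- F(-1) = E - exp(-1)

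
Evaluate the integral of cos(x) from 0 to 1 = sin(1)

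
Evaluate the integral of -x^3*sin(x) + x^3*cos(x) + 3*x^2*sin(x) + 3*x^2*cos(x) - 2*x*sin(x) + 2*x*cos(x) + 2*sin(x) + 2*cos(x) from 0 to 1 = 3*cos(1) + 3*sin(1)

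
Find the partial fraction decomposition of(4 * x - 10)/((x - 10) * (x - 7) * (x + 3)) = -11/(65*(x + 3)) - 3/(5*(x - 7)) + 10/(13*(x - 10))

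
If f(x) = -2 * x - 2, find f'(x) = -2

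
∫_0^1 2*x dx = 1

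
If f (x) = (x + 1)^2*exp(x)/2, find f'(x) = x^2*exp(x)/2 + 2*x*exp(x) + 3*exp(x)/2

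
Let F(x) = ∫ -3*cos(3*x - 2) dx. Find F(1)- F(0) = -sin(2) - sin(1)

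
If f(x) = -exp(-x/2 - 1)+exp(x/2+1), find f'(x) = (exp(x + 2) + 1)*exp(-x/2 - 1)/2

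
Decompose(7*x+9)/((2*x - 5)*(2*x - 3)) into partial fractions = -39/(4*(2*x - 3)) + 53/(4*(2*x - 5))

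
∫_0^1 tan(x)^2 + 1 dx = tan(1)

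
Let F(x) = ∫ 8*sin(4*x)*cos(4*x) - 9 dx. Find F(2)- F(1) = -9 + cos(8)/2 - cos(16)/2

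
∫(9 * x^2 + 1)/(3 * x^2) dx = 3*x - 1/(3*x) + C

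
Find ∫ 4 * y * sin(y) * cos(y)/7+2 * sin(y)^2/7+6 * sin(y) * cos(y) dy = 2*y*sin(y)^2/7 + 3*sin(y)^2 + 1 + C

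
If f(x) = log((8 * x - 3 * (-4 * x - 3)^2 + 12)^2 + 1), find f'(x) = (4608*x^3 + 9216*x^2 + 5536*x + 960)/(1152*x^4 + 3072*x^3 + 2768*x^2 + 960*x + 113)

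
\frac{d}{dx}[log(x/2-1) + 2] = 1/(x - 2)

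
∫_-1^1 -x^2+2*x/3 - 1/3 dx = -4/3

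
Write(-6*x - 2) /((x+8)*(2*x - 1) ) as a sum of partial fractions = -10/(17*(2*x - 1)) - 46/(17*(x + 8))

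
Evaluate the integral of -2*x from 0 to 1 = -1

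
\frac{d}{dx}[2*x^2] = 4*x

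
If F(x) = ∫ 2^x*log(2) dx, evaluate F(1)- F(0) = 1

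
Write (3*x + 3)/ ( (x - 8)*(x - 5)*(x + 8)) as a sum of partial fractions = -21/(208*(x + 8)) - 6/(13*(x - 5)) + 9/(16*(x - 8))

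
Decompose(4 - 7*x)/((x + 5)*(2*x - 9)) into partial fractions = -55/(19*(2*x - 9)) - 39/(19*(x + 5))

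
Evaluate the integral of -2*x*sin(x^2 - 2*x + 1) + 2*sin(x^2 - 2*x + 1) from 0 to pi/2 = -cos(1) - cos(1 + pi^2/4)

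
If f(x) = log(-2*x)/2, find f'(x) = 1/(2*x)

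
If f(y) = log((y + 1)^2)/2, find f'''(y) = 2/(y^3 + 3*y^2 + 3*y + 1)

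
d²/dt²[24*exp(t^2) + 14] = 96*t^2*exp(t^2) + 48*exp(t^2)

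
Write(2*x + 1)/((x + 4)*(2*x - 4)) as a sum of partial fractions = 7/(12*(x + 4)) + 5/(12*(x - 2))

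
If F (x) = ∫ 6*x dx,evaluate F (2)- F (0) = 12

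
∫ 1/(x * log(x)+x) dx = log(2*log(x) + 2) + C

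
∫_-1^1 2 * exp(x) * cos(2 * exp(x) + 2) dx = -sin(2*exp(-1) + 2) + sin(2 + 2*E)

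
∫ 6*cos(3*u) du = 2*sin(3*u) + C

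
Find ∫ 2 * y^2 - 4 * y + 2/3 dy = 2*y^3/3 - 2*y^2 + 2*y/3 + C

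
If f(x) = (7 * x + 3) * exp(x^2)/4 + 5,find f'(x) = 7*x^2*exp(x^2)/2 + 3*x*exp(x^2)/2 + 7*exp(x^2)/4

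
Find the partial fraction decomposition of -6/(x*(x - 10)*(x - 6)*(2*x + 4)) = 1/(64*(x + 2)) + 1/(64*(x - 6)) - 1/(160*(x - 10)) - 1/(40*x)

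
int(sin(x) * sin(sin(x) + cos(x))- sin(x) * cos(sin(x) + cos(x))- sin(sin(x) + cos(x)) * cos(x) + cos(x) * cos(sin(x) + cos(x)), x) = sqrt(2)*sin(sqrt(2)*sin(x + pi/4) + pi/4) + C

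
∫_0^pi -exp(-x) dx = -1 + exp(-pi)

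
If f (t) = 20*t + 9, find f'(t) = 20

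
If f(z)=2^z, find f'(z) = 2^z*log(2)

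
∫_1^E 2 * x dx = -1 + exp(2)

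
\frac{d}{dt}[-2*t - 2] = -2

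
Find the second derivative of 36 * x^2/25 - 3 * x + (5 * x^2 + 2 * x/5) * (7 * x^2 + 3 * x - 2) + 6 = 420*x^2 + 534*x/5 - 368/25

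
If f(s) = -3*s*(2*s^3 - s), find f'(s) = -24*s^3 + 6*s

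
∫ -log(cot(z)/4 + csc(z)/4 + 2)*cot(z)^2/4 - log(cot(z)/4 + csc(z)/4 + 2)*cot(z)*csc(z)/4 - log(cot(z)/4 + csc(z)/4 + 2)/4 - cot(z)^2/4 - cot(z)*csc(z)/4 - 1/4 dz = (cot(z) + csc(z) + 8)*log(cot(z)/4 + csc(z)/4 + 2)/4 + C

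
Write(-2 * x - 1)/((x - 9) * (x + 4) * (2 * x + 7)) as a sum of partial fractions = -24/(25*(2*x + 7)) + 7/(13*(x + 4)) - 19/(325*(x - 9))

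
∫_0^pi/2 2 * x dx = pi^2/4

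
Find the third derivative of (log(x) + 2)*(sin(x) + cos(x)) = sqrt(2)*(-x^3*log(x)*cos(x + pi/4) - 2*x^3*cos(x + pi/4) - 3*x^2*sin(x + pi/4) - 3*x*cos(x + pi/4) + 2*sin(x + pi/4))/x^3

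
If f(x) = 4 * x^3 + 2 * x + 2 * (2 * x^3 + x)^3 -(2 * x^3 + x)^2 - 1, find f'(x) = 144*x^8 + 168*x^6 - 24*x^5 + 60*x^4 - 16*x^3 + 18*x^2 - 2*x + 2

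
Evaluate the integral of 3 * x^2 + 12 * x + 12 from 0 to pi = -8 + (2 + pi)^3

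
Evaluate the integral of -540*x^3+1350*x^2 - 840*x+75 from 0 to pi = -15*(-3*pi^2 + 5*pi)^2 - 45*pi^2 + 75*pi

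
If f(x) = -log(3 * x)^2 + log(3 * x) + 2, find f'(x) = (-2*log(x) - 2*log(3) + 1)/x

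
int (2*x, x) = x^2 + C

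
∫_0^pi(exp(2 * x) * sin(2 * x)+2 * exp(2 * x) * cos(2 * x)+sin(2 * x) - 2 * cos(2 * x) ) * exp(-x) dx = 0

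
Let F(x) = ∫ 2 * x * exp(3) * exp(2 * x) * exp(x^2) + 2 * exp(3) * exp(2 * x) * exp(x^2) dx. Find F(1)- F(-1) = -exp(2) + exp(6)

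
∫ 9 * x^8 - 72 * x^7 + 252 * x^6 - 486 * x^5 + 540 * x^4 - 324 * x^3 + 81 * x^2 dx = x^9 - 9*x^8 + 36*x^7 - 81*x^6 + 108*x^5 - 81*x^4 + 27*x^3 + C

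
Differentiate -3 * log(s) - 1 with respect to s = -3/s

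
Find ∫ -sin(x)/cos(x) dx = log(-cos(x)) + C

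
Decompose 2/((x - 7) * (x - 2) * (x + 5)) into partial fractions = 1/(42*(x + 5)) - 2/(35*(x - 2)) + 1/(30*(x - 7))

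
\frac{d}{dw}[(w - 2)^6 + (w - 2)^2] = 6*w^5 - 60*w^4 + 240*w^3 - 480*w^2 + 482*w - 196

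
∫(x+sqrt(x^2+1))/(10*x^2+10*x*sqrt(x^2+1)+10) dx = log(x + sqrt(x^2 + 1))/10 + C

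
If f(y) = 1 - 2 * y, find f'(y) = -2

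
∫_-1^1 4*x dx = 0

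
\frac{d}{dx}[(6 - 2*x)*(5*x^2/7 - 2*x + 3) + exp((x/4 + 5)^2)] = -30*x^2/7 + x*exp(x^2/16 + 5*x/2 + 25)/8 + 116*x/7 + 5*exp(x^2/16 + 5*x/2 + 25)/2 - 18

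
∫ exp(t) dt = exp(t) + C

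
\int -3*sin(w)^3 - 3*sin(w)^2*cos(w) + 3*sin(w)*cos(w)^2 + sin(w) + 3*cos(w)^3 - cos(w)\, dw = sqrt(2)*sin(2*w)*sin(w + pi/4) + C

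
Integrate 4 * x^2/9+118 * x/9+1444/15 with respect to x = 4*x^3/27 + 59*x^2/9 + 1444*x/15 + C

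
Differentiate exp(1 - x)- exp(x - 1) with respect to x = (-exp(2*x - 2) - 1)*exp(1 - x)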